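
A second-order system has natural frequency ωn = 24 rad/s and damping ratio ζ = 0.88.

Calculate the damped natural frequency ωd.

ωd = ωn√(1 - ζ²) = 24√(1 - 0.88²) = 11.4 rad/s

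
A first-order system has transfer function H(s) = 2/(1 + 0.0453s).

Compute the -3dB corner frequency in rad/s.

Corner frequency = 1/τ = 1/0.0453 = 22.075 rad/s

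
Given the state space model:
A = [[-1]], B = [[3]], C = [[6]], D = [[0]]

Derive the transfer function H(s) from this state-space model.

(sI - A)⁻¹ = 1/(s + 1). H(s) = 6 × 3/(s + 1) + 0 = 18/(s + 1).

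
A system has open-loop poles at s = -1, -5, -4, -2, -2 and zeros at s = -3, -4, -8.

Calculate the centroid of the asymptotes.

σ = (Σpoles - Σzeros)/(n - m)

σ = (Σpoles - Σzeros)/(n - m) = (-14 - (-15))/(5 - 3) = 1/2 = 0.5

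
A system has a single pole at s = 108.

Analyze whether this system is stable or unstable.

Pole at s = 108 is in the right half-plane. Unstable.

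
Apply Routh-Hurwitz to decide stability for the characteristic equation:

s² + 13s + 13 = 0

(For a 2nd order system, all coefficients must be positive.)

Coefficients: 1, 13, 13. All positive, so system is stable.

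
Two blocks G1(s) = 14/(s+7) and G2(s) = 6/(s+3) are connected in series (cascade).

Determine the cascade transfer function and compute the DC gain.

Series: multiply transfer functions. G_eq = 14/(s+7) × 6/(s+3) = 84/((s+7)(s+3)). DC gain = 84/(7×3) = 4.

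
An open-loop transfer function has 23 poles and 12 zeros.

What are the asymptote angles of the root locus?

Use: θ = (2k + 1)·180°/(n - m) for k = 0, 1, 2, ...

n - m = 23 - 12 = 11. Angles: θk = (2k + 1)·180°/11 = 16.36°, 49.09°, 81.82°, 114.55°, 147.27°, 180°, 212.73°, 245.45°, 278.18°, 310.91°, 343.64°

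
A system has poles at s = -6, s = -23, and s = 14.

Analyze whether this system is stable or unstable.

Pole(s) at s = 14 are not in the left half-plane. System is unstable.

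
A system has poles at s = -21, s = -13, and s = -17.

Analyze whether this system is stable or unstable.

All poles are in the left half-plane. System is stable.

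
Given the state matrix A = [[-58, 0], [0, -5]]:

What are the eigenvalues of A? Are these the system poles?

For diagonal matrix, eigenvalues are diagonal entries: λ₁ = -58, λ₂ = -5. Eigenvalues of A = system poles.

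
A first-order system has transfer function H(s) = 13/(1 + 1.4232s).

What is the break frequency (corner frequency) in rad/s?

Corner frequency = 1/τ = 1/1.4232 = 0.703 rad/s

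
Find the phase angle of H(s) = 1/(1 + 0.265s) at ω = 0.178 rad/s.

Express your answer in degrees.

Phase = -arctan(ωτ) = -arctan(0.178 × 0.265) = -2.7°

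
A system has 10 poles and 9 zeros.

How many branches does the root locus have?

Root locus has n branches where n = number of poles = 10.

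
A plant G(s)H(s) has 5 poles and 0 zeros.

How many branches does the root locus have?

Root locus has n branches where n = number of poles = 5.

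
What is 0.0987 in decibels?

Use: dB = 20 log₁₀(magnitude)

dB = 20 log₁₀(0.0987) = -20.1 dB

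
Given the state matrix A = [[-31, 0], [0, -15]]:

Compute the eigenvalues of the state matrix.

For diagonal matrix, eigenvalues are diagonal entries: λ₁ = -31, λ₂ = -15.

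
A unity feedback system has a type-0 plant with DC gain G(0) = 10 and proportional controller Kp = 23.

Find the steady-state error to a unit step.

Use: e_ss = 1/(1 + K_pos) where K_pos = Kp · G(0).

K_pos = Kp · G(0) = 23 × 10 = 230. e_ss = 1/(1 + 230) = 0.0043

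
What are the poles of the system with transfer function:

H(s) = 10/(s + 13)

Pole is where denominator = 0: s + 13 = 0, so s = -13.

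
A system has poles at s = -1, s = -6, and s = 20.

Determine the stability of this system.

Pole(s) at s = 20 are not in the left half-plane. System is unstable.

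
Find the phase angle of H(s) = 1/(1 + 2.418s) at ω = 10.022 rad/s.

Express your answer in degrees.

Phase = -arctan(ωτ) = -arctan(10.022 × 2.418) = -87.6°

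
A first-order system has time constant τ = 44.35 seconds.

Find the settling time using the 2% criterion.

For first-order system, 2% settling time ≈ 4τ = 4 × 44.35 = 177.4 s.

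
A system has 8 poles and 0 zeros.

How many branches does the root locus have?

Root locus has n branches where n = number of poles = 8.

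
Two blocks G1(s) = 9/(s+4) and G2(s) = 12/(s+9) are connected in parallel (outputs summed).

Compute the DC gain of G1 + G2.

Parallel: G_eq = G1 + G2. DC gain = G1(0) + G2(0) = 9/4 + 12/9 = 2.25 + 1.3333 = 3.5833.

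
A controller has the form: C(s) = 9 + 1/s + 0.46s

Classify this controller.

This is a Proportional-Integral-Derivative (PID) controller.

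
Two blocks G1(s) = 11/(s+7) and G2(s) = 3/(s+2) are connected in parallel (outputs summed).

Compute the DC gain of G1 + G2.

Parallel: G_eq = G1 + G2. DC gain = G1(0) + G2(0) = 11/7 + 3/2 = 1.5714 + 1.5 = 3.0714.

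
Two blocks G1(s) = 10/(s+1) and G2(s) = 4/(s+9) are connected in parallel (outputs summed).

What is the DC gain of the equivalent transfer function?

Parallel: G_eq = G1 + G2. DC gain = G1(0) + G2(0) = 10/1 + 4/9 = 10 + 0.4444 = 10.4444.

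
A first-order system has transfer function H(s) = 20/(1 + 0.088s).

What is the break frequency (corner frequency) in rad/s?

Corner frequency = 1/τ = 1/0.088 = 11.364 rad/s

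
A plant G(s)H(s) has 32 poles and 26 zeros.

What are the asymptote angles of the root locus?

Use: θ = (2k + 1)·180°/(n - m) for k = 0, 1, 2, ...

n - m = 32 - 26 = 6. Angles: θk = (2k + 1)·180°/6 = 30°, 90°, 150°, 210°, 270°, 330°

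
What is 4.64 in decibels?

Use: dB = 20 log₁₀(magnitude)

dB = 20 log₁₀(4.64) = 13.3 dB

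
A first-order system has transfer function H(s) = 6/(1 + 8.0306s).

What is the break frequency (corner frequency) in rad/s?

Corner frequency = 1/τ = 1/8.0306 = 0.125 rad/s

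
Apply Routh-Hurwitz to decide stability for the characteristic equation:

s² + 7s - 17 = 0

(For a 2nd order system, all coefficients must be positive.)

Coefficients: 1, 7, -17. c=-17 not positive, so system is unstable.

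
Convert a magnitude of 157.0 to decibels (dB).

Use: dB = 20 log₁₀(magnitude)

dB = 20 log₁₀(157.0) = 43.9 dB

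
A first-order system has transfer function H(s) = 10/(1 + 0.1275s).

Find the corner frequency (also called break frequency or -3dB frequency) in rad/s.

Corner frequency = 1/τ = 1/0.1275 = 7.843 rad/s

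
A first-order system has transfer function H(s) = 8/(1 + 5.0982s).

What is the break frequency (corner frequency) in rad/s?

Corner frequency = 1/τ = 1/5.0982 = 0.196 rad/s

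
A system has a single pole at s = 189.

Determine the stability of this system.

Pole at s = 189 is in the right half-plane. Unstable.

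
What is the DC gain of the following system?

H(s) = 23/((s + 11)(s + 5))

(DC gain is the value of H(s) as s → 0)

DC gain = H(0) = 23/(11 × 5) = 23/55 = 0.4182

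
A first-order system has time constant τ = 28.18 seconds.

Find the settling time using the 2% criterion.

For first-order system, 2% settling time ≈ 4τ = 4 × 28.18 = 112.72 s.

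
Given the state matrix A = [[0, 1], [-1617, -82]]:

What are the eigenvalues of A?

det(A - λI) = λ² - (-82)λ + 1617 = (λ - (-33))(λ - (-49)). Eigenvalues: -33, -49.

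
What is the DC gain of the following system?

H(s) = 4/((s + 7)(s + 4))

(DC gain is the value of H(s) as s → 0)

DC gain = H(0) = 4/(7 × 4) = 4/28 = 0.1429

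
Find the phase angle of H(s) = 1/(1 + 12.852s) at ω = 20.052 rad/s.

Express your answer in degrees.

Phase = -arctan(ωτ) = -arctan(20.052 × 12.852) = -89.8°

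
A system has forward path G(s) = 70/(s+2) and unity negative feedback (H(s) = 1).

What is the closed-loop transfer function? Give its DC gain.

T(s) = G/(1+GH) = [70/(s+2)] / [1 + 70/(s+2)] = 70/(s+2+70) = 70/(s+72). DC gain = 70/72 = 0.9722.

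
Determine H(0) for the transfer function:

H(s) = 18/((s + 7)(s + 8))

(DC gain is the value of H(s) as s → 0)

DC gain = H(0) = 18/(7 × 8) = 18/56 = 0.3214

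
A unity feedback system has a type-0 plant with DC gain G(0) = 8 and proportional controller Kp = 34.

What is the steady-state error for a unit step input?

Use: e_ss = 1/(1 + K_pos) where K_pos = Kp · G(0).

K_pos = Kp · G(0) = 34 × 8 = 272. e_ss = 1/(1 + 272) = 0.0037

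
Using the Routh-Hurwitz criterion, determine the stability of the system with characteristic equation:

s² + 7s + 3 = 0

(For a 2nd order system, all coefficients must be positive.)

Coefficients: 1, 7, 3. All positive, so system is stable.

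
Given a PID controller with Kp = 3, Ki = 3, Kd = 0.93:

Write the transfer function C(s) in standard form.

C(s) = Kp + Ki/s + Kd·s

Substituting values: C(s) = 3 + 3/s + 0.93s = (0.93s² + 3s + 3)/s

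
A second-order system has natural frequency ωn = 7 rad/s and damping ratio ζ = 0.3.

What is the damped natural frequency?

ωd = ωn√(1 - ζ²) = 7√(1 - 0.3²) = 6.68 rad/s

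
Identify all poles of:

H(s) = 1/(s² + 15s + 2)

Discriminant = 15² - 4×1×2 = 225 - 8 = 217 > 0, so two distinct real poles. Using quadratic formula: s = (-15 ± √217)/(2×1) = (-15 ± √217)/2, with √217 ≈ 14.7309. s₁ ≈ -0.1345, s₂ ≈ -14.8655. Poles: s₁ = -0.1345, s₂ = -14.8655.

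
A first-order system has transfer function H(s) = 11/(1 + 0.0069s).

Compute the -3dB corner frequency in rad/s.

Corner frequency = 1/τ = 1/0.0069 = 144.928 rad/s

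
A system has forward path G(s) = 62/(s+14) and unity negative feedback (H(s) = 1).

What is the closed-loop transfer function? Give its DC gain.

T(s) = G/(1+GH) = [62/(s+14)] / [1 + 62/(s+14)] = 62/(s+14+62) = 62/(s+76). DC gain = 62/76 = 0.8158.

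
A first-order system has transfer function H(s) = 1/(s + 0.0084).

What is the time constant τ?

For H(s) = 1/(s + 1/τ), the pole is at -1/τ = -0.0084, so τ = 1/0.0084 = 119 s.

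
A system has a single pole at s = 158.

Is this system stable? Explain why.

Pole at s = 158 is in the right half-plane. Unstable.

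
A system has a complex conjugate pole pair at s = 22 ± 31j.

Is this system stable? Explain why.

Real part of poles is 22 (> 0, right half-plane). Unstable.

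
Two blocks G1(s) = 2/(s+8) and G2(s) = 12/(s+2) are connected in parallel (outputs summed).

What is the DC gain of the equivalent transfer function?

Parallel: G_eq = G1 + G2. DC gain = G1(0) + G2(0) = 2/8 + 12/2 = 0.25 + 6 = 6.25.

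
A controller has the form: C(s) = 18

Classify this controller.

This is a Proportional (P) controller.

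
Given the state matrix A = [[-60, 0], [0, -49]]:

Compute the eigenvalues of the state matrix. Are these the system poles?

For diagonal matrix, eigenvalues are diagonal entries: λ₁ = -60, λ₂ = -49. Eigenvalues of A = system poles.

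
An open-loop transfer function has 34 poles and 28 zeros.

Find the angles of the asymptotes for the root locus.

n - m = 34 - 28 = 6. Angles: θk = (2k + 1)·180°/6 = 30°, 90°, 150°, 210°, 270°, 330°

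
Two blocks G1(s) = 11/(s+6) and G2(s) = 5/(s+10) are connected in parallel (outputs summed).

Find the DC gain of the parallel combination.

Parallel: G_eq = G1 + G2. DC gain = G1(0) + G2(0) = 11/6 + 5/10 = 1.8333 + 0.5 = 2.3333.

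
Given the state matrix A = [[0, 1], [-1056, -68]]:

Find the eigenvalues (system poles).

det(A - λI) = λ² - (-68)λ + 1056 = (λ - (-44))(λ - (-24)). Eigenvalues: -44, -24.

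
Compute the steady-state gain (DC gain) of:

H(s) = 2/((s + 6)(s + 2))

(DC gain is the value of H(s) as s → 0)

DC gain = H(0) = 2/(6 × 2) = 2/12 = 0.1667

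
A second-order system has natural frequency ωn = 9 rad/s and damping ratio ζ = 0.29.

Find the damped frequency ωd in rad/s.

ωd = ωn√(1 - ζ²) = 9√(1 - 0.29²) = 8.61 rad/s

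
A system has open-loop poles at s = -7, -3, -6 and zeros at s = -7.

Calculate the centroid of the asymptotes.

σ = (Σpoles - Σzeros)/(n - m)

σ = (Σpoles - Σzeros)/(n - m) = (-16 - (-7))/(3 - 1) = -9/2 = -4.5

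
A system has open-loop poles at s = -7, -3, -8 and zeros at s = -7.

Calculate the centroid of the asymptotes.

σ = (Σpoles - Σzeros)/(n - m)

σ = (Σpoles - Σzeros)/(n - m) = (-18 - (-7))/(3 - 1) = -11/2 = -5.5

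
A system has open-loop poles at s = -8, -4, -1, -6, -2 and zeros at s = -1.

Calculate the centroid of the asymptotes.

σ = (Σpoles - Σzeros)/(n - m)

σ = (Σpoles - Σzeros)/(n - m) = (-21 - (-1))/(5 - 1) = -20/4 = -5.0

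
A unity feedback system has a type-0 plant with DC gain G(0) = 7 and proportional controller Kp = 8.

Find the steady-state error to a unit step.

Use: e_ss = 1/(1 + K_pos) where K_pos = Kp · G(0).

K_pos = Kp · G(0) = 8 × 7 = 56. e_ss = 1/(1 + 56) = 0.0175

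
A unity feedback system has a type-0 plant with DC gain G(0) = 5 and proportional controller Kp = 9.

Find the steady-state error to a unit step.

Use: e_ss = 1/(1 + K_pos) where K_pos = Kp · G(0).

K_pos = Kp · G(0) = 9 × 5 = 45. e_ss = 1/(1 + 45) = 0.0217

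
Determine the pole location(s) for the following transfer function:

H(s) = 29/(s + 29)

Pole is where denominator = 0: s + 29 = 0, so s = -29.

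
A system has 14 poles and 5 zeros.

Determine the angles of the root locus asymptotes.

n - m = 14 - 5 = 9. Angles: θk = (2k + 1)·180°/9 = 20°, 60°, 100°, 140°, 180°, 220°, 260°, 300°, 340°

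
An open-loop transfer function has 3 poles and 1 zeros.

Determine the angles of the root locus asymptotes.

n - m = 3 - 1 = 2. Angles: θk = (2k + 1)·180°/2 = 90°, 270°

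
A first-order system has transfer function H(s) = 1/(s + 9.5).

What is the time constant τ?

For H(s) = 1/(s + 1/τ), the pole is at -1/τ = -9.5, so τ = 1/9.5 = 0.1053 s.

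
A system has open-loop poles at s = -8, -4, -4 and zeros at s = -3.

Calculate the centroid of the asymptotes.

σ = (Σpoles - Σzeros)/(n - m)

σ = (Σpoles - Σzeros)/(n - m) = (-16 - (-3))/(3 - 1) = -13/2 = -6.5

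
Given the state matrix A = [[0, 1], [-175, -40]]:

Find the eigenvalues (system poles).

det(A - λI) = λ² - (-40)λ + 175 = (λ - (-5))(λ - (-35)). Eigenvalues: -5, -35.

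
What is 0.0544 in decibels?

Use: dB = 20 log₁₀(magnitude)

dB = 20 log₁₀(0.0544) = -25.3 dB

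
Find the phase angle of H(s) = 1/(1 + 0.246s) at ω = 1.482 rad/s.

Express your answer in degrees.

Phase = -arctan(ωτ) = -arctan(1.482 × 0.246) = -20.0°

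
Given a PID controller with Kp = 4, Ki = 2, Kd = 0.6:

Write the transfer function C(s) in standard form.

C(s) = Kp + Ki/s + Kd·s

Substituting values: C(s) = 4 + 2/s + 0.6s = (0.6s² + 4s + 2)/s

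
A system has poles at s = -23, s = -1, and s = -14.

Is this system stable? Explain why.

All poles are in the left half-plane. System is stable.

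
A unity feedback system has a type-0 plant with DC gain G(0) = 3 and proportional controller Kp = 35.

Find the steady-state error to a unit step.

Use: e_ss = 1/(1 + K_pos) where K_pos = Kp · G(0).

K_pos = Kp · G(0) = 35 × 3 = 105. e_ss = 1/(1 + 105) = 0.0094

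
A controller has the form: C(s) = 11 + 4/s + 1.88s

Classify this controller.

This is a Proportional-Integral-Derivative (PID) controller.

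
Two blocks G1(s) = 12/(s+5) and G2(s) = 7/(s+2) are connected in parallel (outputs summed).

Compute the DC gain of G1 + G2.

Parallel: G_eq = G1 + G2. DC gain = G1(0) + G2(0) = 12/5 + 7/2 = 2.4 + 3.5 = 5.9.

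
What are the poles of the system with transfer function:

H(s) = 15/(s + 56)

Pole is where denominator = 0: s + 56 = 0, so s = -56.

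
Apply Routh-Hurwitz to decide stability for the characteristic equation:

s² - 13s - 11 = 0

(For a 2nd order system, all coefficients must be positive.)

Coefficients: 1, -13, -11. b=-13, c=-11 not positive, so system is unstable.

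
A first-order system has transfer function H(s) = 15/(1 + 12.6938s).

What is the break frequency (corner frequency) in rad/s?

Corner frequency = 1/τ = 1/12.6938 = 0.079 rad/s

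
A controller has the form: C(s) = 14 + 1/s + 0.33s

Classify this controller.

This is a Proportional-Integral-Derivative (PID) controller.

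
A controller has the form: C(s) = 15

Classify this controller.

This is a Proportional (P) controller.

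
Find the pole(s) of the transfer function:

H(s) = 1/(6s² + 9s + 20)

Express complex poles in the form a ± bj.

Discriminant = 9² - 4×6×20 = 81 - 480 = -399 < 0, so the poles are a complex conjugate pair s = (-9 ± j√399)/(2×6). Real part = -9/(2×6) = -9/12 = -0.75; imaginary part = ±√399/(2×6) ≈ 1.6646. Poles: s = -0.75 ± 1.6646j.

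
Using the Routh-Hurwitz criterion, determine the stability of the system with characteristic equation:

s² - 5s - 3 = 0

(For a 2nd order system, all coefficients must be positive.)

Coefficients: 1, -5, -3. b=-5, c=-3 not positive, so system is unstable.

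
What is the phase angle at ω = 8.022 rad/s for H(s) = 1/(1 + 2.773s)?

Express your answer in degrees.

Phase = -arctan(ωτ) = -arctan(8.022 × 2.773) = -87.4°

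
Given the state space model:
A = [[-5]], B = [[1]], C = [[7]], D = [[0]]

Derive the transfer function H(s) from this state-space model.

(sI - A)⁻¹ = 1/(s + 5). H(s) = 7 × 1/(s + 5) + 0 = 7/(s + 5).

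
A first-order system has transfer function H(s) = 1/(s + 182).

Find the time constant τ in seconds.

For H(s) = 1/(s + 1/τ), the pole is at -1/τ = -182, so τ = 1/182 = 0.0055 s.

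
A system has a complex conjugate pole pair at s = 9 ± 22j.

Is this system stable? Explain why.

Real part of poles is 9 (> 0, right half-plane). Unstable.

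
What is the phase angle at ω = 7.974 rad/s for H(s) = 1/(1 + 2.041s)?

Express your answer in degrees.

Phase = -arctan(ωτ) = -arctan(7.974 × 2.041) = -86.5°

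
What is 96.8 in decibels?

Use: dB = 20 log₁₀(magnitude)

dB = 20 log₁₀(96.8) = 39.7 dB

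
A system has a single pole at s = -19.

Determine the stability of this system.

Pole at s = -19 is in the left half-plane. Stable.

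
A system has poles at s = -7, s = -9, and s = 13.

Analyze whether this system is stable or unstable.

Pole(s) at s = 13 are not in the left half-plane. System is unstable.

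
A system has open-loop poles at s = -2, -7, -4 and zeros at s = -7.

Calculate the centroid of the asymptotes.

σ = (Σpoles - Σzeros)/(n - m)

σ = (Σpoles - Σzeros)/(n - m) = (-13 - (-7))/(3 - 1) = -6/2 = -3.0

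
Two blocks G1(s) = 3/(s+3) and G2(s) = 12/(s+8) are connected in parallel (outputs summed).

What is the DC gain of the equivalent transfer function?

Parallel: G_eq = G1 + G2. DC gain = G1(0) + G2(0) = 3/3 + 12/8 = 1 + 1.5 = 2.5.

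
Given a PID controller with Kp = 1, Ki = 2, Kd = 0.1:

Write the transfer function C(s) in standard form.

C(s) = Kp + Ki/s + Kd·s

Substituting values: C(s) = 1 + 2/s + 0.1s = (0.1s² + s + 2)/s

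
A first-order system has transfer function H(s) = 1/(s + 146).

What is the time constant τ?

For H(s) = 1/(s + 1/τ), the pole is at -1/τ = -146, so τ = 1/146 = 0.0068 s.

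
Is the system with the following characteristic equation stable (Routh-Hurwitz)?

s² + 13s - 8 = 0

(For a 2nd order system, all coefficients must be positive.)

Coefficients: 1, 13, -8. c=-8 not positive, so system is unstable.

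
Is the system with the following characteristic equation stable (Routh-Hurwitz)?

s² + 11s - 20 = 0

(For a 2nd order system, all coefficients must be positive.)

Coefficients: 1, 11, -20. c=-20 not positive, so system is unstable.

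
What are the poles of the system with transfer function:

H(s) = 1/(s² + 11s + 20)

Discriminant = 11² - 4×1×20 = 121 - 80 = 41 > 0, so two distinct real poles. Using quadratic formula: s = (-11 ± √41)/(2×1) = (-11 ± √41)/2, with √41 ≈ 6.4031. s₁ ≈ -2.2984, s₂ ≈ -8.7016. Poles: s₁ = -2.2984, s₂ = -8.7016.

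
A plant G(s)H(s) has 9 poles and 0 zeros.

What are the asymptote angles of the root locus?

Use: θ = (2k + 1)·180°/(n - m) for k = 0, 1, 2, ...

n - m = 9 - 0 = 9. Angles: θk = (2k + 1)·180°/9 = 20°, 60°, 100°, 140°, 180°, 220°, 260°, 300°, 340°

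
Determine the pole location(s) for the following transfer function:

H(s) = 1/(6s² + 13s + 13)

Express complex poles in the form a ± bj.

Discriminant = 13² - 4×6×13 = 169 - 312 = -143 < 0, so the poles are a complex conjugate pair s = (-13 ± j√143)/(2×6). Real part = -13/(2×6) = -13/12 ≈ -1.0833; imaginary part = ±√143/(2×6) ≈ 0.9965. Poles: s = -1.0833 ± 0.9965j.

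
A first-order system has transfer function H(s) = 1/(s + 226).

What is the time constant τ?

For H(s) = 1/(s + 1/τ), the pole is at -1/τ = -226, so τ = 1/226 = 0.0044 s.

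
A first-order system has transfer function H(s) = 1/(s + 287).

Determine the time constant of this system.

For H(s) = 1/(s + 1/τ), the pole is at -1/τ = -287, so τ = 1/287 = 0.0035 s.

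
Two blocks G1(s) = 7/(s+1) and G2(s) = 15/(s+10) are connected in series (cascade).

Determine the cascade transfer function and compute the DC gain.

Series: multiply transfer functions. G_eq = 7/(s+1) × 15/(s+10) = 105/((s+1)(s+10)). DC gain = 105/(1×10) = 10.5.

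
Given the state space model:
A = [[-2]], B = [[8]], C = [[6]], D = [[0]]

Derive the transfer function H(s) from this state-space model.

(sI - A)⁻¹ = 1/(s + 2). H(s) = 6 × 8/(s + 2) + 0 = 48/(s + 2).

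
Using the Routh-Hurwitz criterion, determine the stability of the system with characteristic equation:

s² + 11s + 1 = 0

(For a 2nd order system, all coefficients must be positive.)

Coefficients: 1, 11, 1. All positive, so system is stable.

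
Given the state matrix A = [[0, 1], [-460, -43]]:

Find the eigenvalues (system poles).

det(A - λI) = λ² - (-43)λ + 460 = (λ - (-20))(λ - (-23)). Eigenvalues: -20, -23.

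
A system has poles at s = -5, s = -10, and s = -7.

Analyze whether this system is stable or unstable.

All poles are in the left half-plane. System is stable.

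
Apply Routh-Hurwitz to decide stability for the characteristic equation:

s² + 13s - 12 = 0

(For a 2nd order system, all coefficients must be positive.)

Coefficients: 1, 13, -12. c=-12 not positive, so system is unstable.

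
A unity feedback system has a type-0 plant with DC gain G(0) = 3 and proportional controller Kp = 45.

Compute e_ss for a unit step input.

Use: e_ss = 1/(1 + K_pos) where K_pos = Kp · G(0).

K_pos = Kp · G(0) = 45 × 3 = 135. e_ss = 1/(1 + 135) = 0.0074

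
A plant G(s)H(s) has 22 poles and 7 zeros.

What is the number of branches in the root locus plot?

Root locus has n branches where n = number of poles = 22.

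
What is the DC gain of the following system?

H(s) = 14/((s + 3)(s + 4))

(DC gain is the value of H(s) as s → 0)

DC gain = H(0) = 14/(3 × 4) = 14/12 = 1.1667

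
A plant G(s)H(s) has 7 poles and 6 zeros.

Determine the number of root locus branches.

Root locus has n branches where n = number of poles = 7.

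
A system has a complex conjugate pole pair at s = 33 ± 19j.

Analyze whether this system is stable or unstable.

Real part of poles is 33 (> 0, right half-plane). Unstable.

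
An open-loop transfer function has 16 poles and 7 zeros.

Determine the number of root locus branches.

Root locus has n branches where n = number of poles = 16.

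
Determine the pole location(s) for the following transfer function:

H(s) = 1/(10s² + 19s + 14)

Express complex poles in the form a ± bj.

Discriminant = 19² - 4×10×14 = 361 - 560 = -199 < 0, so the poles are a complex conjugate pair s = (-19 ± j√199)/(2×10). Real part = -19/(2×10) = -19/20 = -0.95; imaginary part = ±√199/(2×10) ≈ 0.7053. Poles: s = -0.95 ± 0.7053j.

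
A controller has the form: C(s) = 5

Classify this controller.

This is a Proportional (P) controller.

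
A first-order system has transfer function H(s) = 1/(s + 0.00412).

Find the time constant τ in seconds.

For H(s) = 1/(s + 1/τ), the pole is at -1/τ = -0.00412, so τ = 1/0.00412 = 242.7 s.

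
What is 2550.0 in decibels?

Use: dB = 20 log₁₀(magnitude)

dB = 20 log₁₀(2550.0) = 68.1 dB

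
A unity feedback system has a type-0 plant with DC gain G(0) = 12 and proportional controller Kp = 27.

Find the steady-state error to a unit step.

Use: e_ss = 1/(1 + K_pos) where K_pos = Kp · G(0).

K_pos = Kp · G(0) = 27 × 12 = 324. e_ss = 1/(1 + 324) = 0.0031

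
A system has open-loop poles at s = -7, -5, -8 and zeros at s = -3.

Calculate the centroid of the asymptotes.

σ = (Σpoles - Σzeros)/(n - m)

σ = (Σpoles - Σzeros)/(n - m) = (-20 - (-3))/(3 - 1) = -17/2 = -8.5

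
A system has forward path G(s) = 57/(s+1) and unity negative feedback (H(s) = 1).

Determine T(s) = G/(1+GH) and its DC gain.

T(s) = G/(1+GH) = [57/(s+1)] / [1 + 57/(s+1)] = 57/(s+1+57) = 57/(s+58). DC gain = 57/58 = 0.9828.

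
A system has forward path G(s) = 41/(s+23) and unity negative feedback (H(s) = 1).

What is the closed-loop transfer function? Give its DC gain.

T(s) = G/(1+GH) = [41/(s+23)] / [1 + 41/(s+23)] = 41/(s+23+41) = 41/(s+64). DC gain = 41/64 = 0.640625.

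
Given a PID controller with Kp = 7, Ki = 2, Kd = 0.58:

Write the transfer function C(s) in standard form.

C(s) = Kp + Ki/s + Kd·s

Substituting values: C(s) = 7 + 2/s + 0.58s = (0.58s² + 7s + 2)/s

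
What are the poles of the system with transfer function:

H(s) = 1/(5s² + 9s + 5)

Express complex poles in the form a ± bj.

Discriminant = 9² - 4×5×5 = 81 - 100 = -19 < 0, so the poles are a complex conjugate pair s = (-9 ± j√19)/(2×5). Real part = -9/(2×5) = -9/10 = -0.9; imaginary part = ±√19/(2×5) ≈ 0.4359. Poles: s = -0.9 ± 0.4359j.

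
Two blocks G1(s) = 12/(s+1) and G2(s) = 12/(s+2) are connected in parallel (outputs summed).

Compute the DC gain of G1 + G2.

Parallel: G_eq = G1 + G2. DC gain = G1(0) + G2(0) = 12/1 + 12/2 = 12 + 6 = 18.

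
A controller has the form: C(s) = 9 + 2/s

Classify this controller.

This is a Proportional-Integral (PI) controller.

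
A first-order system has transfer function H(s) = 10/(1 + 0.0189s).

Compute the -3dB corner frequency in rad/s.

Corner frequency = 1/τ = 1/0.0189 = 52.91 rad/s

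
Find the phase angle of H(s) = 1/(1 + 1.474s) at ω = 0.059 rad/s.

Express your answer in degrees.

Phase = -arctan(ωτ) = -arctan(0.059 × 1.474) = -5.0°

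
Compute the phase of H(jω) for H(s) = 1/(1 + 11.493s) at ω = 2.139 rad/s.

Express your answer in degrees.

Phase = -arctan(ωτ) = -arctan(2.139 × 11.493) = -87.7°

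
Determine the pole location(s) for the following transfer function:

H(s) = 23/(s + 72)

Pole is where denominator = 0: s + 72 = 0, so s = -72.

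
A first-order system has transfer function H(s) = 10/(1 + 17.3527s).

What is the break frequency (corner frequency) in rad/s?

Corner frequency = 1/τ = 1/17.3527 = 0.058 rad/s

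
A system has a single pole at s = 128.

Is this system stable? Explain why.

Pole at s = 128 is in the right half-plane. Unstable.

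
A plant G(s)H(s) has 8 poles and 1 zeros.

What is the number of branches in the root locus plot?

Root locus has n branches where n = number of poles = 8.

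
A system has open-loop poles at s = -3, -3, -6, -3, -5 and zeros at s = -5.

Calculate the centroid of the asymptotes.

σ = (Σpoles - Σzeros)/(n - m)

σ = (Σpoles - Σzeros)/(n - m) = (-20 - (-5))/(5 - 1) = -15/4 = -3.75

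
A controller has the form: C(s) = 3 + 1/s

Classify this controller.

This is a Proportional-Integral (PI) controller.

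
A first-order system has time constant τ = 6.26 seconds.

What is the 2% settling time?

For first-order system, 2% settling time ≈ 4τ = 4 × 6.26 = 25.04 s.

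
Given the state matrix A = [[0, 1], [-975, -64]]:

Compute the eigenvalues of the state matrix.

det(A - λI) = λ² - (-64)λ + 975 = (λ - (-25))(λ - (-39)). Eigenvalues: -25, -39.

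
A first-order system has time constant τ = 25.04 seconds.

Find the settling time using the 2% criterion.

For first-order system, 2% settling time ≈ 4τ = 4 × 25.04 = 100.16 s.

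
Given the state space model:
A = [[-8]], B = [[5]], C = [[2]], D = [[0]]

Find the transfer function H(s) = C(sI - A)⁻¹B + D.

(sI - A)⁻¹ = 1/(s + 8). H(s) = 2 × 5/(s + 8) + 0 = 10/(s + 8).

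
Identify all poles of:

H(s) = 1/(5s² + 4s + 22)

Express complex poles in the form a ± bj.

Discriminant = 4² - 4×5×22 = 16 - 440 = -424 < 0, so the poles are a complex conjugate pair s = (-4 ± j√424)/(2×5). Real part = -4/(2×5) = -4/10 = -0.4; imaginary part = ±√424/(2×5) ≈ 2.0591. Poles: s = -0.4 ± 2.0591j.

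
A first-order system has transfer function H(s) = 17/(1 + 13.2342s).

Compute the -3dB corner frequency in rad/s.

Corner frequency = 1/τ = 1/13.2342 = 0.076 rad/s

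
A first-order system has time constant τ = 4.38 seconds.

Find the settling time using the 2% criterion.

For first-order system, 2% settling time ≈ 4τ = 4 × 4.38 = 17.52 s.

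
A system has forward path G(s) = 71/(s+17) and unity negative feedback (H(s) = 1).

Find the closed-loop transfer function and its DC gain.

T(s) = G/(1+GH) = [71/(s+17)] / [1 + 71/(s+17)] = 71/(s+17+71) = 71/(s+88). DC gain = 71/88 = 0.8068.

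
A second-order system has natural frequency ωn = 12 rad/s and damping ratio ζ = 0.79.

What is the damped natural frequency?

ωd = ωn√(1 - ζ²) = 12√(1 - 0.79²) = 7.36 rad/s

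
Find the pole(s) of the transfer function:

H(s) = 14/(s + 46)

Pole is where denominator = 0: s + 46 = 0, so s = -46.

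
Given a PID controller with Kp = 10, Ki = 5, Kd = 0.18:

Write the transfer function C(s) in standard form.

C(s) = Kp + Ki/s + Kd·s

Substituting values: C(s) = 10 + 5/s + 0.18s = (0.18s² + 10s + 5)/s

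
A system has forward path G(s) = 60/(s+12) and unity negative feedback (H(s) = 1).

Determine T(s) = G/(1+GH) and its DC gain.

T(s) = G/(1+GH) = [60/(s+12)] / [1 + 60/(s+12)] = 60/(s+12+60) = 60/(s+72). DC gain = 60/72 = 0.8333.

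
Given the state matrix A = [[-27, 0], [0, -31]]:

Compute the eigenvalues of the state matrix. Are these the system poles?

For diagonal matrix, eigenvalues are diagonal entries: λ₁ = -27, λ₂ = -31. Eigenvalues of A = system poles.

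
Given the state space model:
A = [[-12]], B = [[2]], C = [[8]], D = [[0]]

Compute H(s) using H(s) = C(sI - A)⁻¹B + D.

(sI - A)⁻¹ = 1/(s + 12). H(s) = 8 × 2/(s + 12) + 0 = 16/(s + 12).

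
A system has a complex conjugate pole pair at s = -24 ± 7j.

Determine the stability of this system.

Real part of poles is -24 (< 0, left half-plane). Stable.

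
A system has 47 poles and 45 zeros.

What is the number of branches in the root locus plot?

Root locus has n branches where n = number of poles = 47.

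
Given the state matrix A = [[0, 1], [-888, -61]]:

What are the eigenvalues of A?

det(A - λI) = λ² - (-61)λ + 888 = (λ - (-37))(λ - (-24)). Eigenvalues: -37, -24.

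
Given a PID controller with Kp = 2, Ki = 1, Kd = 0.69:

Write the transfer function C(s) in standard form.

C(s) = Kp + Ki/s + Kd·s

Substituting values: C(s) = 2 + 1/s + 0.69s = (0.69s² + 2s + 1)/s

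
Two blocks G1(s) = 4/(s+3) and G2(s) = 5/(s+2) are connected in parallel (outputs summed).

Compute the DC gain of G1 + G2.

Parallel: G_eq = G1 + G2. DC gain = G1(0) + G2(0) = 4/3 + 5/2 = 1.3333 + 2.5 = 3.8333.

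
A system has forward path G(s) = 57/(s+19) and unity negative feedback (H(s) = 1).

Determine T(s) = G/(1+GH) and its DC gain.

T(s) = G/(1+GH) = [57/(s+19)] / [1 + 57/(s+19)] = 57/(s+19+57) = 57/(s+76). DC gain = 57/76 = 0.75.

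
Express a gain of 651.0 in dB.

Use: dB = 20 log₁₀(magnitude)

dB = 20 log₁₀(651.0) = 56.3 dB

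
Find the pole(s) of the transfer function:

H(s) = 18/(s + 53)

Pole is where denominator = 0: s + 53 = 0, so s = -53.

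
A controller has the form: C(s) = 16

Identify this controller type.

This is a Proportional (P) controller.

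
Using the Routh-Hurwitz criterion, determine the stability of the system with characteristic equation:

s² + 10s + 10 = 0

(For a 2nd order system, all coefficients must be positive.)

Coefficients: 1, 10, 10. All positive, so system is stable.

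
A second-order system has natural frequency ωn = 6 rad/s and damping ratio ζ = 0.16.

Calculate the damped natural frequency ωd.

ωd = ωn√(1 - ζ²) = 6√(1 - 0.16²) = 5.92 rad/s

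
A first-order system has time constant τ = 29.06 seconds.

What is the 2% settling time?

For first-order system, 2% settling time ≈ 4τ = 4 × 29.06 = 116.24 s.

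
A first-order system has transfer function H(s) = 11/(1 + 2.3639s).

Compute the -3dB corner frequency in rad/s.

Corner frequency = 1/τ = 1/2.3639 = 0.423 rad/s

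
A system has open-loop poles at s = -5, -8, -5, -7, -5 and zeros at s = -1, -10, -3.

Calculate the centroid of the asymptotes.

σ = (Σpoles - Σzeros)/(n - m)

σ = (Σpoles - Σzeros)/(n - m) = (-30 - (-14))/(5 - 3) = -16/2 = -8.0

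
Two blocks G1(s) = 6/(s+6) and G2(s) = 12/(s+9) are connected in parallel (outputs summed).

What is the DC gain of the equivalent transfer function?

Parallel: G_eq = G1 + G2. DC gain = G1(0) + G2(0) = 6/6 + 12/9 = 1 + 1.3333 = 2.3333.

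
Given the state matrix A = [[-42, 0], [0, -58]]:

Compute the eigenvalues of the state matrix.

For diagonal matrix, eigenvalues are diagonal entries: λ₁ = -42, λ₂ = -58.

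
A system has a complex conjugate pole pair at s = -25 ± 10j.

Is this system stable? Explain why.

Real part of poles is -25 (< 0, left half-plane). Stable.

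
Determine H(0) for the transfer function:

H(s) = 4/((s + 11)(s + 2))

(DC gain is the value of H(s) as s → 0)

DC gain = H(0) = 4/(11 × 2) = 4/22 = 0.1818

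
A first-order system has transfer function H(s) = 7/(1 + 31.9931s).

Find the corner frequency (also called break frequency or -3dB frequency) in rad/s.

Corner frequency = 1/τ = 1/31.9931 = 0.031 rad/s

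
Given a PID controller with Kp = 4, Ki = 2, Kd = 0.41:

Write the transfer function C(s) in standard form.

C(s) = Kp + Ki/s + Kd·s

Substituting values: C(s) = 4 + 2/s + 0.41s = (0.41s² + 4s + 2)/s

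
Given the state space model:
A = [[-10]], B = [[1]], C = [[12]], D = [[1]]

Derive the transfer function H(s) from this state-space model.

(sI - A)⁻¹ = 1/(s + 10). H(s) = 12×1/(s + 10) + 1 = (s + 22)/(s + 10).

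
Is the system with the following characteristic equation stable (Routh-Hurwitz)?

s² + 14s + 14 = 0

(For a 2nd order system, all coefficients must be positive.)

Coefficients: 1, 14, 14. All positive, so system is stable.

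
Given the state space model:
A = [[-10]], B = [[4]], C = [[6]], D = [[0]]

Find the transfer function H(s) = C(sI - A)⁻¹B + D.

(sI - A)⁻¹ = 1/(s + 10). H(s) = 6 × 4/(s + 10) + 0 = 24/(s + 10).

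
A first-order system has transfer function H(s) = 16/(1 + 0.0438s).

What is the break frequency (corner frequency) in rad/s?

Corner frequency = 1/τ = 1/0.0438 = 22.831 rad/s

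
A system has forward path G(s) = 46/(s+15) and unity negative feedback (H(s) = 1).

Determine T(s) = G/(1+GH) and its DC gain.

T(s) = G/(1+GH) = [46/(s+15)] / [1 + 46/(s+15)] = 46/(s+15+46) = 46/(s+61). DC gain = 46/61 = 0.7541.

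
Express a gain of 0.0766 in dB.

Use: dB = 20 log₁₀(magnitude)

dB = 20 log₁₀(0.0766) = -22.3 dB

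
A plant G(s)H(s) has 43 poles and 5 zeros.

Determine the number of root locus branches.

Root locus has n branches where n = number of poles = 43.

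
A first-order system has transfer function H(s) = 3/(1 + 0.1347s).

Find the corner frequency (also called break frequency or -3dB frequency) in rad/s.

Corner frequency = 1/τ = 1/0.1347 = 7.424 rad/s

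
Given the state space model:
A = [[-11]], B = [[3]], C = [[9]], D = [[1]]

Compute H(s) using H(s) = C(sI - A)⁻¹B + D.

(sI - A)⁻¹ = 1/(s + 11). H(s) = 9×3/(s + 11) + 1 = (s + 38)/(s + 11).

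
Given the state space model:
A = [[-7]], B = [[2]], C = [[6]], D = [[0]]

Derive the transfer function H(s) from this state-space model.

(sI - A)⁻¹ = 1/(s + 7). H(s) = 6 × 2/(s + 7) + 0 = 12/(s + 7).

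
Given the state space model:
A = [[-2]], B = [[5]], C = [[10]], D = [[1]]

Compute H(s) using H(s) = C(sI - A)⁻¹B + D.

(sI - A)⁻¹ = 1/(s + 2). H(s) = 10×5/(s + 2) + 1 = (s + 52)/(s + 2).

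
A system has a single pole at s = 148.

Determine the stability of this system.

Pole at s = 148 is in the right half-plane. Unstable.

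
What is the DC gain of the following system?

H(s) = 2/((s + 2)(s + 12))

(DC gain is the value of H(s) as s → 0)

DC gain = H(0) = 2/(2 × 12) = 2/24 = 0.0833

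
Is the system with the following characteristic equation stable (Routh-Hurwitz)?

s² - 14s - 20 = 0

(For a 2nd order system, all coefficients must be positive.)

Coefficients: 1, -14, -20. b=-14, c=-20 not positive, so system is unstable.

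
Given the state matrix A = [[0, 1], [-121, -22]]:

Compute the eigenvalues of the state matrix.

det(A - λI) = λ² - (-22)λ + 121 = (λ - (-11))(λ - (-11)). Eigenvalues: -11, -11.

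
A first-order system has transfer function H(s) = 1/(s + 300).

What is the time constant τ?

For H(s) = 1/(s + 1/τ), the pole is at -1/τ = -300, so τ = 1/300 = 0.0033 s.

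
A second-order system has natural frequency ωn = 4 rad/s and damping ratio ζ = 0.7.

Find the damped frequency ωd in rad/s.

ωd = ωn√(1 - ζ²) = 4√(1 - 0.7²) = 2.86 rad/s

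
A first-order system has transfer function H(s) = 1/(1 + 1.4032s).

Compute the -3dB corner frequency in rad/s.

Corner frequency = 1/τ = 1/1.4032 = 0.713 rad/s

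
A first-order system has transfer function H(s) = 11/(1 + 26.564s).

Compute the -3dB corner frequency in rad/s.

Corner frequency = 1/τ = 1/26.564 = 0.038 rad/s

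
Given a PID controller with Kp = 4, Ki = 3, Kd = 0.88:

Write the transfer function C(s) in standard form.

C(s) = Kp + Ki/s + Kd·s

Substituting values: C(s) = 4 + 3/s + 0.88s = (0.88s² + 4s + 3)/s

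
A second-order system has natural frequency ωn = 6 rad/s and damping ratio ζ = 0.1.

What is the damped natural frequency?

ωd = ωn√(1 - ζ²) = 6√(1 - 0.1²) = 5.97 rad/s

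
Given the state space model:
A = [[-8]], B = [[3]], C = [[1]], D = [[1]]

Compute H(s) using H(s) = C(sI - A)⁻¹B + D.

(sI - A)⁻¹ = 1/(s + 8). H(s) = 1×3/(s + 8) + 1 = (s + 11)/(s + 8).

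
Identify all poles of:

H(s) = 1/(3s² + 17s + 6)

Discriminant = 17² - 4×3×6 = 289 - 72 = 217 > 0, so two distinct real poles. Using quadratic formula: s = (-17 ± √217)/(2×3) = (-17 ± √217)/6, with √217 ≈ 14.7309. s₁ ≈ -0.3782, s₂ ≈ -5.2885. Poles: s₁ = -0.3782, s₂ = -5.2885.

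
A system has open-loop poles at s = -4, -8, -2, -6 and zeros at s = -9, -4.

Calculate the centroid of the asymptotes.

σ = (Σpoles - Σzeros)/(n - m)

σ = (Σpoles - Σzeros)/(n - m) = (-20 - (-13))/(4 - 2) = -7/2 = -3.5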